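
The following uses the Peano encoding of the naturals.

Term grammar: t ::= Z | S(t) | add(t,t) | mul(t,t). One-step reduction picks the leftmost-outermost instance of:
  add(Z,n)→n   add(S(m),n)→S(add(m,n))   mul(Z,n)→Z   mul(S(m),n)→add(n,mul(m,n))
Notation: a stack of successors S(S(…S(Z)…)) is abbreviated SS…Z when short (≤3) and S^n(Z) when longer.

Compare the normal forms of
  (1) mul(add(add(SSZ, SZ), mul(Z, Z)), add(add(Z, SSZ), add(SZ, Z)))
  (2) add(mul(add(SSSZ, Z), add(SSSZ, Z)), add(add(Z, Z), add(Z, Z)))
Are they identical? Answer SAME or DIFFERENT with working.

Answer: SAME — A ⇓ S^9(Z), B ⇓ S^9(Z)

Working:
Term A:
  start: mul(add(add(SSZ, SZ), mul(Z, Z)), add(add(Z, SSZ), add(SZ, Z)))
  →1  mul(add(S(add(SZ, SZ)), mul(Z, Z)), add(add(Z, SSZ), add(SZ, Z)))
  →2  mul(S(add(add(SZ, SZ), mul(Z, Z))), add(add(Z, SSZ), add(SZ, Z)))
  →3  add(add(add(Z, SSZ), add(SZ, Z)), mul(add(add(SZ, SZ), mul(Z, Z)), add(add(Z, SSZ), add(SZ, Z))))
  →4  add(add(SSZ, add(SZ, Z)), mul(add(add(SZ, SZ), mul(Z, Z)), add(add(Z, SSZ), add(SZ, Z))))
  →5  add(S(add(SZ, add(SZ, Z))), mul(add(add(SZ, SZ), mul(Z, Z)), add(add(Z, SSZ), add(SZ, Z))))
  →6  S(add(add(SZ, add(SZ, Z)), mul(add(add(SZ, SZ), mul(Z, Z)), add(add(Z, SSZ), add(SZ, Z)))))
  →7  S(add(S(add(Z, add(SZ, Z))), mul(add(add(SZ, SZ), mul(Z, Z)), add(add(Z, SSZ), add(SZ, Z)))))
  →8  S(S(add(add(Z, add(SZ, Z)), mul(add(add(SZ, SZ), mul(Z, Z)), add(add(Z, SSZ), add(SZ, Z))))))
  →9  S(S(add(add(SZ, Z), mul(add(add(SZ, SZ), mul(Z, Z)), add(add(Z, SSZ), add(SZ, Z))))))
  →10  S(S(add(S(add(Z, Z)), mul(add(add(SZ, SZ), mul(Z, Z)), add(add(Z, SSZ), add(SZ, Z))))))
  →11  S(S(S(add(add(Z, Z), mul(add(add(SZ, SZ), mul(Z, Z)), add(add(Z, SSZ), add(SZ, Z)))))))
  →12  S(S(S(add(Z, mul(add(add(SZ, SZ), mul(Z, Z)), add(add(Z, SSZ), add(SZ, Z)))))))
  →13  S(S(S(mul(add(add(SZ, SZ), mul(Z, Z)), add(add(Z, SSZ), add(SZ, Z))))))
  →14  S(S(S(mul(add(S(add(Z, SZ)), mul(Z, Z)), add(add(Z, SSZ), add(SZ, Z))))))
  →15  S(S(S(mul(S(add(add(Z, SZ), mul(Z, Z))), add(add(Z, SSZ), add(SZ, Z))))))
  →16  S(S(S(add(add(add(Z, SSZ), add(SZ, Z)), mul(add(add(Z, SZ), mul(Z, Z)), add(add(Z, SSZ), add(SZ, Z)))))))
  →17  S(S(S(add(add(SSZ, add(SZ, Z)), mul(add(add(Z, SZ), mul(Z, Z)), add(add(Z, SSZ), add(SZ, Z)))))))
  →18  S(S(S(add(S(add(SZ, add(SZ, Z))), mul(add(add(Z, SZ), mul(Z, Z)), add(add(Z, SSZ), add(SZ, Z)))))))
  →19  S(S(S(S(add(add(SZ, add(SZ, Z)), mul(add(add(Z, SZ), mul(Z, Z)), add(add(Z, SSZ), add(SZ, Z))))))))
  →20  S(S(S(S(add(S(add(Z, add(SZ, Z))), mul(add(add(Z, SZ), mul(Z, Z)), add(add(Z, SSZ), add(SZ, Z))))))))
  →21  S(S(S(S(S(add(add(Z, add(SZ, Z)), mul(add(add(Z, SZ), mul(Z, Z)), add(add(Z, SSZ), add(SZ, Z)))))))))
  →22  S(S(S(S(S(add(add(SZ, Z), mul(add(add(Z, SZ), mul(Z, Z)), add(add(Z, SSZ), add(SZ, Z)))))))))
  →23  S(S(S(S(S(add(S(add(Z, Z)), mul(add(add(Z, SZ), mul(Z, Z)), add(add(Z, SSZ), add(SZ, Z)))))))))
  →24  S(S(S(S(S(S(add(add(Z, Z), mul(add(add(Z, SZ), mul(Z, Z)), add(add(Z, SSZ), add(SZ, Z))))))))))
  →25  S(S(S(S(S(S(add(Z, mul(add(add(Z, SZ), mul(Z, Z)), add(add(Z, SSZ), add(SZ, Z))))))))))
  →26  S(S(S(S(S(S(mul(add(add(Z, SZ), mul(Z, Z)), add(add(Z, SSZ), add(SZ, Z)))))))))
  →27  S(S(S(S(S(S(mul(add(SZ, mul(Z, Z)), add(add(Z, SSZ), add(SZ, Z)))))))))
  →28  S(S(S(S(S(S(mul(S(add(Z, mul(Z, Z))), add(add(Z, SSZ), add(SZ, Z)))))))))
  →29  S(S(S(S(S(S(add(add(add(Z, SSZ), add(SZ, Z)), mul(add(Z, mul(Z, Z)), add(add(Z, SSZ), add(SZ, Z))))))))))
  →30  S(S(S(S(S(S(add(add(SSZ, add(SZ, Z)), mul(add(Z, mul(Z, Z)), add(add(Z, SSZ), add(SZ, Z))))))))))
  →31  S(S(S(S(S(S(add(S(add(SZ, add(SZ, Z))), mul(add(Z, mul(Z, Z)), add(add(Z, SSZ), add(SZ, Z))))))))))
  →32  S(S(S(S(S(S(S(add(add(SZ, add(SZ, Z)), mul(add(Z, mul(Z, Z)), add(add(Z, SSZ), add(SZ, Z)))))))))))
  →33  S(S(S(S(S(S(S(add(S(add(Z, add(SZ, Z))), mul(add(Z, mul(Z, Z)), add(add(Z, SSZ), add(SZ, Z)))))))))))
  →34  S(S(S(S(S(S(S(S(add(add(Z, add(SZ, Z)), mul(add(Z, mul(Z, Z)), add(add(Z, SSZ), add(SZ, Z))))))))))))
  →35  S(S(S(S(S(S(S(S(add(add(SZ, Z), mul(add(Z, mul(Z, Z)), add(add(Z, SSZ), add(SZ, Z))))))))))))
  →36  S(S(S(S(S(S(S(S(add(S(add(Z, Z)), mul(add(Z, mul(Z, Z)), add(add(Z, SSZ), add(SZ, Z))))))))))))
  →37  S(S(S(S(S(S(S(S(S(add(add(Z, Z), mul(add(Z, mul(Z, Z)), add(add(Z, SSZ), add(SZ, Z)))))))))))))
  →38  S(S(S(S(S(S(S(S(S(add(Z, mul(add(Z, mul(Z, Z)), add(add(Z, SSZ), add(SZ, Z)))))))))))))
  →39  S(S(S(S(S(S(S(S(S(mul(add(Z, mul(Z, Z)), add(add(Z, SSZ), add(SZ, Z))))))))))))
  →40  S(S(S(S(S(S(S(S(S(mul(mul(Z, Z), add(add(Z, SSZ), add(SZ, Z))))))))))))
  →41  S(S(S(S(S(S(S(S(S(mul(Z, add(add(Z, SSZ), add(SZ, Z))))))))))))
  →42  S^9(Z)

Term B:
  start: add(mul(add(SSSZ, Z), add(SSSZ, Z)), add(add(Z, Z), add(Z, Z)))
  →1  add(mul(S(add(SSZ, Z)), add(SSSZ, Z)), add(add(Z, Z), add(Z, Z)))
  →2  add(add(add(SSSZ, Z), mul(add(SSZ, Z), add(SSSZ, Z))), add(add(Z, Z), add(Z, Z)))
  →3  add(add(S(add(SSZ, Z)), mul(add(SSZ, Z), add(SSSZ, Z))), add(add(Z, Z), add(Z, Z)))
  →4  add(S(add(add(SSZ, Z), mul(add(SSZ, Z), add(SSSZ, Z)))), add(add(Z, Z), add(Z, Z)))
  →5  S(add(add(add(SSZ, Z), mul(add(SSZ, Z), add(SSSZ, Z))), add(add(Z, Z), add(Z, Z))))
  →6  S(add(add(S(add(SZ, Z)), mul(add(SSZ, Z), add(SSSZ, Z))), add(add(Z, Z), add(Z, Z))))
  →7  S(add(S(add(add(SZ, Z), mul(add(SSZ, Z), add(SSSZ, Z)))), add(add(Z, Z), add(Z, Z))))
  →8  S(S(add(add(add(SZ, Z), mul(add(SSZ, Z), add(SSSZ, Z))), add(add(Z, Z), add(Z, Z)))))
  →9  S(S(add(add(S(add(Z, Z)), mul(add(SSZ, Z), add(SSSZ, Z))), add(add(Z, Z), add(Z, Z)))))
  →10  S(S(add(S(add(add(Z, Z), mul(add(SSZ, Z), add(SSSZ, Z)))), add(add(Z, Z), add(Z, Z)))))
  →11  S(S(S(add(add(add(Z, Z), mul(add(SSZ, Z), add(SSSZ, Z))), add(add(Z, Z), add(Z, Z))))))
  →12  S(S(S(add(add(Z, mul(add(SSZ, Z), add(SSSZ, Z))), add(add(Z, Z), add(Z, Z))))))
  →13  S(S(S(add(mul(add(SSZ, Z), add(SSSZ, Z)), add(add(Z, Z), add(Z, Z))))))
  →14  S(S(S(add(mul(S(add(SZ, Z)), add(SSSZ, Z)), add(add(Z, Z), add(Z, Z))))))
  →15  S(S(S(add(add(add(SSSZ, Z), mul(add(SZ, Z), add(SSSZ, Z))), add(add(Z, Z), add(Z, Z))))))
  →16  S(S(S(add(add(S(add(SSZ, Z)), mul(add(SZ, Z), add(SSSZ, Z))), add(add(Z, Z), add(Z, Z))))))
  →17  S(S(S(add(S(add(add(SSZ, Z), mul(add(SZ, Z), add(SSSZ, Z)))), add(add(Z, Z), add(Z, Z))))))
  →18  S(S(S(S(add(add(add(SSZ, Z), mul(add(SZ, Z), add(SSSZ, Z))), add(add(Z, Z), add(Z, Z)))))))
  →19  S(S(S(S(add(add(S(add(SZ, Z)), mul(add(SZ, Z), add(SSSZ, Z))), add(add(Z, Z), add(Z, Z)))))))
  →20  S(S(S(S(add(S(add(add(SZ, Z), mul(add(SZ, Z), add(SSSZ, Z)))), add(add(Z, Z), add(Z, Z)))))))
  →21  S(S(S(S(S(add(add(add(SZ, Z), mul(add(SZ, Z), add(SSSZ, Z))), add(add(Z, Z), add(Z, Z))))))))
  →22  S(S(S(S(S(add(add(S(add(Z, Z)), mul(add(SZ, Z), add(SSSZ, Z))), add(add(Z, Z), add(Z, Z))))))))
  →23  S(S(S(S(S(add(S(add(add(Z, Z), mul(add(SZ, Z), add(SSSZ, Z)))), add(add(Z, Z), add(Z, Z))))))))
  →24  S(S(S(S(S(S(add(add(add(Z, Z), mul(add(SZ, Z), add(SSSZ, Z))), add(add(Z, Z), add(Z, Z)))))))))
  →25  S(S(S(S(S(S(add(add(Z, mul(add(SZ, Z), add(SSSZ, Z))), add(add(Z, Z), add(Z, Z)))))))))
  →26  S(S(S(S(S(S(add(mul(add(SZ, Z), add(SSSZ, Z)), add(add(Z, Z), add(Z, Z)))))))))
  →27  S(S(S(S(S(S(add(mul(S(add(Z, Z)), add(SSSZ, Z)), add(add(Z, Z), add(Z, Z)))))))))
  →28  S(S(S(S(S(S(add(add(add(SSSZ, Z), mul(add(Z, Z), add(SSSZ, Z))), add(add(Z, Z), add(Z, Z)))))))))
  →29  S(S(S(S(S(S(add(add(S(add(SSZ, Z)), mul(add(Z, Z), add(SSSZ, Z))), add(add(Z, Z), add(Z, Z)))))))))
  →30  S(S(S(S(S(S(add(S(add(add(SSZ, Z), mul(add(Z, Z), add(SSSZ, Z)))), add(add(Z, Z), add(Z, Z)))))))))
  →31  S(S(S(S(S(S(S(add(add(add(SSZ, Z), mul(add(Z, Z), add(SSSZ, Z))), add(add(Z, Z), add(Z, Z))))))))))
  →32  S(S(S(S(S(S(S(add(add(S(add(SZ, Z)), mul(add(Z, Z), add(SSSZ, Z))), add(add(Z, Z), add(Z, Z))))))))))
  →33  S(S(S(S(S(S(S(add(S(add(add(SZ, Z), mul(add(Z, Z), add(SSSZ, Z)))), add(add(Z, Z), add(Z, Z))))))))))
  →34  S(S(S(S(S(S(S(S(add(add(add(SZ, Z), mul(add(Z, Z), add(SSSZ, Z))), add(add(Z, Z), add(Z, Z)))))))))))
  →35  S(S(S(S(S(S(S(S(add(add(S(add(Z, Z)), mul(add(Z, Z), add(SSSZ, Z))), add(add(Z, Z), add(Z, Z)))))))))))
  →36  S(S(S(S(S(S(S(S(add(S(add(add(Z, Z), mul(add(Z, Z), add(SSSZ, Z)))), add(add(Z, Z), add(Z, Z)))))))))))
  →37  S(S(S(S(S(S(S(S(S(add(add(add(Z, Z), mul(add(Z, Z), add(SSSZ, Z))), add(add(Z, Z), add(Z, Z))))))))))))
  →38  S(S(S(S(S(S(S(S(S(add(add(Z, mul(add(Z, Z), add(SSSZ, Z))), add(add(Z, Z), add(Z, Z))))))))))))
  →39  S(S(S(S(S(S(S(S(S(add(mul(add(Z, Z), add(SSSZ, Z)), add(add(Z, Z), add(Z, Z))))))))))))
  →40  S(S(S(S(S(S(S(S(S(add(mul(Z, add(SSSZ, Z)), add(add(Z, Z), add(Z, Z))))))))))))
  →41  S(S(S(S(S(S(S(S(S(add(Z, add(add(Z, Z), add(Z, Z))))))))))))
  →42  S(S(S(S(S(S(S(S(S(add(add(Z, Z), add(Z, Z)))))))))))
  →43  S(S(S(S(S(S(S(S(S(add(Z, add(Z, Z)))))))))))
  →44  S(S(S(S(S(S(S(S(S(add(Z, Z))))))))))
  →45  S^9(Z)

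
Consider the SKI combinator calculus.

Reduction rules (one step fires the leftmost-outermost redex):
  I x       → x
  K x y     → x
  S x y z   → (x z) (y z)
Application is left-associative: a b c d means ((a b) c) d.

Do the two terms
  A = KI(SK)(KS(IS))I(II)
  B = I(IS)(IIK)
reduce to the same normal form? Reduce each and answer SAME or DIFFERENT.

Term A:
  start: KI(SK)(KS(IS))I(II)
  [1] I(KS(IS))I(II)
  [2] KS(IS)I(II)
  [3] SI(II)
  [4] SII

Term B:
  start: I(IS)(IIK)
  [1] IS(IIK)
  [2] S(IIK)
  [3] S(IK)
  [4] SK

Answer: DIFFERENT — A ⇓ SII, B ⇓ SK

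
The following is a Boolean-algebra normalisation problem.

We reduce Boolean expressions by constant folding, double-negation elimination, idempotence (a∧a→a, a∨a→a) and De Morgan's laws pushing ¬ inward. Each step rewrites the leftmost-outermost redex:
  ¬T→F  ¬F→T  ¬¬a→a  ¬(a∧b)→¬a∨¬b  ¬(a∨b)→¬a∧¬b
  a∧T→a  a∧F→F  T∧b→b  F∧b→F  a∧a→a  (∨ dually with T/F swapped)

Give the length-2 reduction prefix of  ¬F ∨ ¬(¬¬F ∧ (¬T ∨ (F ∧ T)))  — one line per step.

Answer: after 2 steps: T

Derivation:
  start: ¬F ∨ ¬(¬¬F ∧ (¬T ∨ (F ∧ T)))
  →1  T ∨ ¬(¬¬F ∧ (¬T ∨ (F ∧ T)))
  →2  T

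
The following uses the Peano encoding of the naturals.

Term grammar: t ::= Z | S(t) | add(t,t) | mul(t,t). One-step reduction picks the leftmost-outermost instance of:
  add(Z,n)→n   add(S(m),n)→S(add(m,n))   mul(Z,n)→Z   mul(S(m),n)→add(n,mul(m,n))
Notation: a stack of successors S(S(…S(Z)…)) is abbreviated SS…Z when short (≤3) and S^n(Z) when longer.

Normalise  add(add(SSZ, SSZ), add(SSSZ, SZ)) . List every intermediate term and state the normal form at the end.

  start: add(add(SSZ, SSZ), add(SSSZ, SZ))
  →1  add(S(add(SZ, SSZ)), add(SSSZ, SZ))
  →2  S(add(add(SZ, SSZ), add(SSSZ, SZ)))
  →3  S(add(S(add(Z, SSZ)), add(SSSZ, SZ)))
  →4  S(S(add(add(Z, SSZ), add(SSSZ, SZ))))
  →5  S(S(add(SSZ, add(SSSZ, SZ))))
  →6  S(S(S(add(SZ, add(SSSZ, SZ)))))
  →7  S(S(S(S(add(Z, add(SSSZ, SZ))))))
  →8  S(S(S(S(add(SSSZ, SZ)))))
  →9  S(S(S(S(S(add(SSZ, SZ))))))
  →10  S(S(S(S(S(S(add(SZ, SZ)))))))
  →11  S(S(S(S(S(S(S(add(Z, SZ))))))))
  →12  S^8(Z)

Answer: normal form = S^8(Z)  (in 12 steps)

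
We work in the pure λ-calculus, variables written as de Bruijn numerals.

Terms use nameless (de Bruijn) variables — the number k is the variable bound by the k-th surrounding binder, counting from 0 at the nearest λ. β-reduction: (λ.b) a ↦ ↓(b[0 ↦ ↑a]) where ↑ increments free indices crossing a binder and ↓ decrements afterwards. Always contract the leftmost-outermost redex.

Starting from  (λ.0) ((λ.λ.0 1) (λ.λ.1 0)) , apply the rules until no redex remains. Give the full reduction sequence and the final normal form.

Answer: normal form = λ.0 (λ.λ.1 0)  (in 2 steps)

Reduction:
  start: (λ.0) ((λ.λ.0 1) (λ.λ.1 0))
  [1] (λ.λ.0 1) (λ.λ.1 0)
  [2] λ.0 (λ.λ.1 0)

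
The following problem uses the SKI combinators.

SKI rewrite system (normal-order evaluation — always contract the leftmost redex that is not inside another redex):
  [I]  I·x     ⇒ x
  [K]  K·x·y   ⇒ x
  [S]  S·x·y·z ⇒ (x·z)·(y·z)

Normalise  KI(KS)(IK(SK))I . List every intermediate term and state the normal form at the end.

Answer: normal form = SK  (in 4 steps)

Working:
  start: KI(KS)(IK(SK))I
  step 1: I(IK(SK))I
  step 2: IK(SK)I
  step 3: K(SK)I
  step 4: SK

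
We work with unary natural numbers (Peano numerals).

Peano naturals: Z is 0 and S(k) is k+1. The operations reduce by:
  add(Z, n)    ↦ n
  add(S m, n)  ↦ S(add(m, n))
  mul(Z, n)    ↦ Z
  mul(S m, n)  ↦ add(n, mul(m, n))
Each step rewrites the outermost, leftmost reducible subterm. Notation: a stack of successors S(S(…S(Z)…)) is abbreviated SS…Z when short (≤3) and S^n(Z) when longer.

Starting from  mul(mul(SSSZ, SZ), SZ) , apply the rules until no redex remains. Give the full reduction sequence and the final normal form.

Answer: normal form = SSSZ  (in 20 steps)

Reduction:
  start: mul(mul(SSSZ, SZ), SZ)
  →1  mul(add(SZ, mul(SSZ, SZ)), SZ)
  →2  mul(S(add(Z, mul(SSZ, SZ))), SZ)
  →3  add(SZ, mul(add(Z, mul(SSZ, SZ)), SZ))
  →4  S(add(Z, mul(add(Z, mul(SSZ, SZ)), SZ)))
  →5  S(mul(add(Z, mul(SSZ, SZ)), SZ))
  →6  S(mul(mul(SSZ, SZ), SZ))
  →7  S(mul(add(SZ, mul(SZ, SZ)), SZ))
  →8  S(mul(S(add(Z, mul(SZ, SZ))), SZ))
  →9  S(add(SZ, mul(add(Z, mul(SZ, SZ)), SZ)))
  →10  S(S(add(Z, mul(add(Z, mul(SZ, SZ)), SZ))))
  →11  S(S(mul(add(Z, mul(SZ, SZ)), SZ)))
  →12  S(S(mul(mul(SZ, SZ), SZ)))
  →13  S(S(mul(add(SZ, mul(Z, SZ)), SZ)))
  →14  S(S(mul(S(add(Z, mul(Z, SZ))), SZ)))
  →15  S(S(add(SZ, mul(add(Z, mul(Z, SZ)), SZ))))
  →16  S(S(S(add(Z, mul(add(Z, mul(Z, SZ)), SZ)))))
  →17  S(S(S(mul(add(Z, mul(Z, SZ)), SZ))))
  →18  S(S(S(mul(mul(Z, SZ), SZ))))
  →19  S(S(S(mul(Z, SZ))))
  →20  SSSZ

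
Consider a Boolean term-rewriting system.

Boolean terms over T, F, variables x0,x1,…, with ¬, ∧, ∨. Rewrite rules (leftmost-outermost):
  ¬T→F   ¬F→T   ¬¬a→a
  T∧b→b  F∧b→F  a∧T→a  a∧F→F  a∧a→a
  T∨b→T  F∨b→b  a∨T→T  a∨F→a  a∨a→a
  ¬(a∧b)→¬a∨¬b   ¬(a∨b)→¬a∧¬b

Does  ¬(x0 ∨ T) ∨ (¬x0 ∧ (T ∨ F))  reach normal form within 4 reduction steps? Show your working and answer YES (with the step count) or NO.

  start: ¬(x0 ∨ T) ∨ (¬x0 ∧ (T ∨ F))
  [1] (¬x0 ∧ ¬T) ∨ (¬x0 ∧ (T ∨ F))
  [2] (¬x0 ∧ F) ∨ (¬x0 ∧ (T ∨ F))
  [3] F ∨ (¬x0 ∧ (T ∨ F))
  [4] ¬x0 ∧ (T ∨ F)

Answer: NO — after 4 steps the term is ¬x0 ∧ (T ∨ F), not yet normal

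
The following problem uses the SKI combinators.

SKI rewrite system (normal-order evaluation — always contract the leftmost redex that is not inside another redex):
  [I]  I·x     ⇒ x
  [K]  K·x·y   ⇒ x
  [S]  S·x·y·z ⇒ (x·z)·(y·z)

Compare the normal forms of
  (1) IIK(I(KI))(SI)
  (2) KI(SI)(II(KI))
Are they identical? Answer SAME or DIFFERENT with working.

Term A:
  start: IIK(I(KI))(SI)
  →1  IK(I(KI))(SI)
  →2  K(I(KI))(SI)
  →3  I(KI)
  →4  KI

Term B:
  start: KI(SI)(II(KI))
  →1  I(II(KI))
  →2  II(KI)
  →3  I(KI)
  →4  KI

Answer: SAME — A ⇓ KI, B ⇓ KI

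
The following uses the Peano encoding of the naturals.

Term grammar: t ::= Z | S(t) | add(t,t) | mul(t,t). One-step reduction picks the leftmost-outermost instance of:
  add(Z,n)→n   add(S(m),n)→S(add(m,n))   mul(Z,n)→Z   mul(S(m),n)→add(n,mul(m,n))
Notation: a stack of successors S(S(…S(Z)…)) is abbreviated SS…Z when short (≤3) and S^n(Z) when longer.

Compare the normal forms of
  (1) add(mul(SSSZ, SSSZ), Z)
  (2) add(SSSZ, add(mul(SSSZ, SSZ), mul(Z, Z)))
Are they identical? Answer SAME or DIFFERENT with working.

Answer: SAME — A ⇓ S^9(Z), B ⇓ S^9(Z)

Derivation:
Term A:
  start: add(mul(SSSZ, SSSZ), Z)
  [1] add(add(SSSZ, mul(SSZ, SSSZ)), Z)
  [2] add(S(add(SSZ, mul(SSZ, SSSZ))), Z)
  [3] S(add(add(SSZ, mul(SSZ, SSSZ)), Z))
  [4] S(add(S(add(SZ, mul(SSZ, SSSZ))), Z))
  [5] S(S(add(add(SZ, mul(SSZ, SSSZ)), Z)))
  [6] S(S(add(S(add(Z, mul(SSZ, SSSZ))), Z)))
  [7] S(S(S(add(add(Z, mul(SSZ, SSSZ)), Z))))
  [8] S(S(S(add(mul(SSZ, SSSZ), Z))))
  [9] S(S(S(add(add(SSSZ, mul(SZ, SSSZ)), Z))))
  [10] S(S(S(add(S(add(SSZ, mul(SZ, SSSZ))), Z))))
  [11] S(S(S(S(add(add(SSZ, mul(SZ, SSSZ)), Z)))))
  [12] S(S(S(S(add(S(add(SZ, mul(SZ, SSSZ))), Z)))))
  [13] S(S(S(S(S(add(add(SZ, mul(SZ, SSSZ)), Z))))))
  [14] S(S(S(S(S(add(S(add(Z, mul(SZ, SSSZ))), Z))))))
  [15] S(S(S(S(S(S(add(add(Z, mul(SZ, SSSZ)), Z)))))))
  [16] S(S(S(S(S(S(add(mul(SZ, SSSZ), Z)))))))
  [17] S(S(S(S(S(S(add(add(SSSZ, mul(Z, SSSZ)), Z)))))))
  [18] S(S(S(S(S(S(add(S(add(SSZ, mul(Z, SSSZ))), Z)))))))
  [19] S(S(S(S(S(S(S(add(add(SSZ, mul(Z, SSSZ)), Z))))))))
  [20] S(S(S(S(S(S(S(add(S(add(SZ, mul(Z, SSSZ))), Z))))))))
  [21] S(S(S(S(S(S(S(S(add(add(SZ, mul(Z, SSSZ)), Z)))))))))
  [22] S(S(S(S(S(S(S(S(add(S(add(Z, mul(Z, SSSZ))), Z)))))))))
  [23] S(S(S(S(S(S(S(S(S(add(add(Z, mul(Z, SSSZ)), Z))))))))))
  [24] S(S(S(S(S(S(S(S(S(add(mul(Z, SSSZ), Z))))))))))
  [25] S(S(S(S(S(S(S(S(S(add(Z, Z))))))))))
  [26] S^9(Z)

Term B:
  start: add(SSSZ, add(mul(SSSZ, SSZ), mul(Z, Z)))
  [1] S(add(SSZ, add(mul(SSSZ, SSZ), mul(Z, Z))))
  [2] S(S(add(SZ, add(mul(SSSZ, SSZ), mul(Z, Z)))))
  [3] S(S(S(add(Z, add(mul(SSSZ, SSZ), mul(Z, Z))))))
  [4] S(S(S(add(mul(SSSZ, SSZ), mul(Z, Z)))))
  [5] S(S(S(add(add(SSZ, mul(SSZ, SSZ)), mul(Z, Z)))))
  [6] S(S(S(add(S(add(SZ, mul(SSZ, SSZ))), mul(Z, Z)))))
  [7] S(S(S(S(add(add(SZ, mul(SSZ, SSZ)), mul(Z, Z))))))
  [8] S(S(S(S(add(S(add(Z, mul(SSZ, SSZ))), mul(Z, Z))))))
  [9] S(S(S(S(S(add(add(Z, mul(SSZ, SSZ)), mul(Z, Z)))))))
  [10] S(S(S(S(S(add(mul(SSZ, SSZ), mul(Z, Z)))))))
  [11] S(S(S(S(S(add(add(SSZ, mul(SZ, SSZ)), mul(Z, Z)))))))
  [12] S(S(S(S(S(add(S(add(SZ, mul(SZ, SSZ))), mul(Z, Z)))))))
  [13] S(S(S(S(S(S(add(add(SZ, mul(SZ, SSZ)), mul(Z, Z))))))))
  [14] S(S(S(S(S(S(add(S(add(Z, mul(SZ, SSZ))), mul(Z, Z))))))))
  [15] S(S(S(S(S(S(S(add(add(Z, mul(SZ, SSZ)), mul(Z, Z)))))))))
  [16] S(S(S(S(S(S(S(add(mul(SZ, SSZ), mul(Z, Z)))))))))
  [17] S(S(S(S(S(S(S(add(add(SSZ, mul(Z, SSZ)), mul(Z, Z)))))))))
  [18] S(S(S(S(S(S(S(add(S(add(SZ, mul(Z, SSZ))), mul(Z, Z)))))))))
  [19] S(S(S(S(S(S(S(S(add(add(SZ, mul(Z, SSZ)), mul(Z, Z))))))))))
  [20] S(S(S(S(S(S(S(S(add(S(add(Z, mul(Z, SSZ))), mul(Z, Z))))))))))
  [21] S(S(S(S(S(S(S(S(S(add(add(Z, mul(Z, SSZ)), mul(Z, Z)))))))))))
  [22] S(S(S(S(S(S(S(S(S(add(mul(Z, SSZ), mul(Z, Z)))))))))))
  [23] S(S(S(S(S(S(S(S(S(add(Z, mul(Z, Z)))))))))))
  [24] S(S(S(S(S(S(S(S(S(mul(Z, Z))))))))))
  [25] S^9(Z)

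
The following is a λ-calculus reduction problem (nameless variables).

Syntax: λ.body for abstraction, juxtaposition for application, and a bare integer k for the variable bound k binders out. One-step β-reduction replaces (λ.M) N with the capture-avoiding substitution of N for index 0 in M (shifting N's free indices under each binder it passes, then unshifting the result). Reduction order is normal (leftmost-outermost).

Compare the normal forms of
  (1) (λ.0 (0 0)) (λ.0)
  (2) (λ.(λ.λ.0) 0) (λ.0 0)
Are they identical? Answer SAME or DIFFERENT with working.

Term A:
  start: (λ.0 (0 0)) (λ.0)
  step 1: (λ.0) ((λ.0) (λ.0))
  step 2: (λ.0) (λ.0)
  step 3: λ.0

Term B:
  start: (λ.(λ.λ.0) 0) (λ.0 0)
  step 1: (λ.λ.0) (λ.0 0)
  step 2: λ.0

Answer: SAME — A ⇓ λ.0, B ⇓ λ.0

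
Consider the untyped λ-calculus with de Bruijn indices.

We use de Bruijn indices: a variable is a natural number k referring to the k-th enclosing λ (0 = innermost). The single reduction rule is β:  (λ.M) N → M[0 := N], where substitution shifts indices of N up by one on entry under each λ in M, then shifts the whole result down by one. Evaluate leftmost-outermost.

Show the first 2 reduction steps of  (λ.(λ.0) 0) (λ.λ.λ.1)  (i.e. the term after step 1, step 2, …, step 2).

Answer: after 2 steps: λ.λ.λ.1

Derivation:
  start: (λ.(λ.0) 0) (λ.λ.λ.1)
  →1  (λ.0) (λ.λ.λ.1)
  →2  λ.λ.λ.1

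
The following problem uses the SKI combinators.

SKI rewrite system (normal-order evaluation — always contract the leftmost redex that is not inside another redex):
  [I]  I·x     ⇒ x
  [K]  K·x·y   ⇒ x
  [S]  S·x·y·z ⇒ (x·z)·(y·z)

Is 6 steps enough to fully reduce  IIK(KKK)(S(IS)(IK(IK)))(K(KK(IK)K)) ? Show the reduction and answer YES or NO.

Answer: YES — reaches normal form K(K(KK)) in 5 ≤ 6 steps

Derivation:
  start: IIK(KKK)(S(IS)(IK(IK)))(K(KK(IK)K))
  [1] IK(KKK)(S(IS)(IK(IK)))(K(KK(IK)K))
  [2] K(KKK)(S(IS)(IK(IK)))(K(KK(IK)K))
  [3] KKK(K(KK(IK)K))
  [4] K(K(KK(IK)K))
  [5] K(K(KK))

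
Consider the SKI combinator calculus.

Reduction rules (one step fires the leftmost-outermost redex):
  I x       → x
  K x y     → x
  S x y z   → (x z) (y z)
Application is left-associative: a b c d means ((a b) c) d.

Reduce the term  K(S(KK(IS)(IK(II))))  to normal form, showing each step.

Answer: normal form = K(S(K(KI)))  (in 3 steps)

Working:
  start: K(S(KK(IS)(IK(II))))
  →1  K(S(K(IK(II))))
  →2  K(S(K(K(II))))
  →3  K(S(K(KI)))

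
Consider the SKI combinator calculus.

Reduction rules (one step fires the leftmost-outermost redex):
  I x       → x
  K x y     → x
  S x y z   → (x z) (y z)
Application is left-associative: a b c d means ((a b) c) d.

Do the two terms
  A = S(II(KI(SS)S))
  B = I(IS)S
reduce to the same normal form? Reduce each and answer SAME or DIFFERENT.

Term A:
  start: S(II(KI(SS)S))
  [1] S(I(KI(SS)S))
  [2] S(KI(SS)S)
  [3] S(IS)
  [4] SS

Term B:
  start: I(IS)S
  [1] ISS
  [2] SS

Answer: SAME — A ⇓ SS, B ⇓ SS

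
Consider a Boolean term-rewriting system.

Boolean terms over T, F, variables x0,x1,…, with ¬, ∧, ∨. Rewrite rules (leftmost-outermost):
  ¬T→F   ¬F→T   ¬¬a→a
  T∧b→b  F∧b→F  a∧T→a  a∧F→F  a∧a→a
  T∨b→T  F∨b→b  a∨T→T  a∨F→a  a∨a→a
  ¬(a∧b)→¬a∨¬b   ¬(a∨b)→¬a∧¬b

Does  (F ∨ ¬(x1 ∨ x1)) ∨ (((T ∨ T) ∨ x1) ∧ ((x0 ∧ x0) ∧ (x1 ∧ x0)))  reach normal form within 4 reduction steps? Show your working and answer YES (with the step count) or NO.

  start: (F ∨ ¬(x1 ∨ x1)) ∨ (((T ∨ T) ∨ x1) ∧ ((x0 ∧ x0) ∧ (x1 ∧ x0)))
  [1] ¬(x1 ∨ x1) ∨ (((T ∨ T) ∨ x1) ∧ ((x0 ∧ x0) ∧ (x1 ∧ x0)))
  [2] (¬x1 ∧ ¬x1) ∨ (((T ∨ T) ∨ x1) ∧ ((x0 ∧ x0) ∧ (x1 ∧ x0)))
  [3] ¬x1 ∨ (((T ∨ T) ∨ x1) ∧ ((x0 ∧ x0) ∧ (x1 ∧ x0)))
  [4] ¬x1 ∨ ((T ∨ x1) ∧ ((x0 ∧ x0) ∧ (x1 ∧ x0)))

Answer: NO — after 4 steps the term is ¬x1 ∨ ((T ∨ x1) ∧ ((x0 ∧ x0) ∧ (x1 ∧ x0))), not yet normal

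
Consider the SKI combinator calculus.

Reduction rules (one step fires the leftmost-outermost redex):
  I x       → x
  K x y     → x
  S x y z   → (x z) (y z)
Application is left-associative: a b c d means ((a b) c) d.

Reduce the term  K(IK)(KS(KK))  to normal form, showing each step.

  start: K(IK)(KS(KK))
  [1] IK
  [2] K

Answer: normal form = K  (in 2 steps)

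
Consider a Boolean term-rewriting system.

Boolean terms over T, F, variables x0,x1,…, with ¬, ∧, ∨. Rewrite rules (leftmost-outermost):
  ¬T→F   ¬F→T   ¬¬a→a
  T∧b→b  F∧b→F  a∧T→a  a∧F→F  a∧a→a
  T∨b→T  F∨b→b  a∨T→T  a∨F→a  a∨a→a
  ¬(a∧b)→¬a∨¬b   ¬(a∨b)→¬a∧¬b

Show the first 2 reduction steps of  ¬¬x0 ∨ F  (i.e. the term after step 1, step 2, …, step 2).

  start: ¬¬x0 ∨ F
  [1] ¬¬x0
  [2] x0

Answer: after 2 steps: x0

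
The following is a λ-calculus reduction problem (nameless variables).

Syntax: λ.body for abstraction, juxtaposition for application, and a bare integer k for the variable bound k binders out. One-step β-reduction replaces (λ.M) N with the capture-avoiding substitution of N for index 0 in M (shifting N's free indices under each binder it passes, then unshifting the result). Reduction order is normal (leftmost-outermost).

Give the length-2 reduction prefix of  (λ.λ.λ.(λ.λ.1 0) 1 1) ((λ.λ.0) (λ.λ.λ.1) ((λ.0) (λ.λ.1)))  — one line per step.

  start: (λ.λ.λ.(λ.λ.1 0) 1 1) ((λ.λ.0) (λ.λ.λ.1) ((λ.0) (λ.λ.1)))
  [1] λ.λ.(λ.λ.1 0) 1 1
  [2] λ.λ.(λ.2 0) 1

Answer: after 2 steps: λ.λ.(λ.2 0) 1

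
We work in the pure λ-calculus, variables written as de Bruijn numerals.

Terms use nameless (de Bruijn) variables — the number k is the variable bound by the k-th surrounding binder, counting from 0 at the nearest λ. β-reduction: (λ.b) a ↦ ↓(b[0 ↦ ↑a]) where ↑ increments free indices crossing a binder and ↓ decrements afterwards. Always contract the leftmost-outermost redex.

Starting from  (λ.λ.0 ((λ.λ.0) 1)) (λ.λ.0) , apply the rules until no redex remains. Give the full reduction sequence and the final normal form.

  start: (λ.λ.0 ((λ.λ.0) 1)) (λ.λ.0)
  [1] λ.0 ((λ.λ.0) (λ.λ.0))
  [2] λ.0 (λ.0)

Answer: normal form = λ.0 (λ.0)  (in 2 steps)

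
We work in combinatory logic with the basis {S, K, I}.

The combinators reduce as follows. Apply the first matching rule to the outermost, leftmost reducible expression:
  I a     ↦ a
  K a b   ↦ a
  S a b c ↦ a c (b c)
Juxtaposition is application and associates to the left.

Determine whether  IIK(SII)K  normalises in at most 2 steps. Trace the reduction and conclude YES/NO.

Answer: NO — after 2 steps the term is K(SII)K, not yet normal

Reduction:
  start: IIK(SII)K
  step 1: IK(SII)K
  step 2: K(SII)K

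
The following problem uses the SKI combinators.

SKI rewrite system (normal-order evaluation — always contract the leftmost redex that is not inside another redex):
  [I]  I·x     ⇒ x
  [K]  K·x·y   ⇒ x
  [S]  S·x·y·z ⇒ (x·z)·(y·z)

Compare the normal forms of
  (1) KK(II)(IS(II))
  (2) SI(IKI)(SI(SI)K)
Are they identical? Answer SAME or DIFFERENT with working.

Answer: DIFFERENT — A ⇓ K(SI), B ⇓ SIK

Working:
Term A:
  start: KK(II)(IS(II))
  step 1: K(IS(II))
  step 2: K(S(II))
  step 3: K(SI)

Term B:
  start: SI(IKI)(SI(SI)K)
  step 1: I(SI(SI)K)(IKI(SI(SI)K))
  step 2: SI(SI)K(IKI(SI(SI)K))
  step 3: IK(SIK)(IKI(SI(SI)K))
  step 4: K(SIK)(IKI(SI(SI)K))
  step 5: SIK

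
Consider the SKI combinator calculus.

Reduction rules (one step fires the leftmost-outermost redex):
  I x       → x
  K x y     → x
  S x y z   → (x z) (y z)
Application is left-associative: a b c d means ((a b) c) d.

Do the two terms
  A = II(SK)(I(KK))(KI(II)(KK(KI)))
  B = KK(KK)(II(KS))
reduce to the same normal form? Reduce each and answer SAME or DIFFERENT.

Term A:
  start: II(SK)(I(KK))(KI(II)(KK(KI)))
  [1] I(SK)(I(KK))(KI(II)(KK(KI)))
  [2] SK(I(KK))(KI(II)(KK(KI)))
  [3] K(KI(II)(KK(KI)))(I(KK)(KI(II)(KK(KI))))
  [4] KI(II)(KK(KI))
  [5] I(KK(KI))
  [6] KK(KI)
  [7] K

Term B:
  start: KK(KK)(II(KS))
  [1] K(II(KS))
  [2] K(I(KS))
  [3] K(KS)

Answer: DIFFERENT — A ⇓ K, B ⇓ K(KS)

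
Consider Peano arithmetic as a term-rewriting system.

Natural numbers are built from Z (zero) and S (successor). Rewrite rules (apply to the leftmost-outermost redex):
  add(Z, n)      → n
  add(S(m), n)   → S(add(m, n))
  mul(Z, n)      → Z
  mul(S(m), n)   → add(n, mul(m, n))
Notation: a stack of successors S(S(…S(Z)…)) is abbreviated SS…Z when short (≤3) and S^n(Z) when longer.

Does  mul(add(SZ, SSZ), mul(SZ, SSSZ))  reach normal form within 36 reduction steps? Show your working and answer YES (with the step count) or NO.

  start: mul(add(SZ, SSZ), mul(SZ, SSSZ))
  [1] mul(S(add(Z, SSZ)), mul(SZ, SSSZ))
  [2] add(mul(SZ, SSSZ), mul(add(Z, SSZ), mul(SZ, SSSZ)))
  [3] add(add(SSSZ, mul(Z, SSSZ)), mul(add(Z, SSZ), mul(SZ, SSSZ)))
  [4] add(S(add(SSZ, mul(Z, SSSZ))), mul(add(Z, SSZ), mul(SZ, SSSZ)))
  [5] S(add(add(SSZ, mul(Z, SSSZ)), mul(add(Z, SSZ), mul(SZ, SSSZ))))
  [6] S(add(S(add(SZ, mul(Z, SSSZ))), mul(add(Z, SSZ), mul(SZ, SSSZ))))
  [7] S(S(add(add(SZ, mul(Z, SSSZ)), mul(add(Z, SSZ), mul(SZ, SSSZ)))))
  [8] S(S(add(S(add(Z, mul(Z, SSSZ))), mul(add(Z, SSZ), mul(SZ, SSSZ)))))
  [9] S(S(S(add(add(Z, mul(Z, SSSZ)), mul(add(Z, SSZ), mul(SZ, SSSZ))))))
  [10] S(S(S(add(mul(Z, SSSZ), mul(add(Z, SSZ), mul(SZ, SSSZ))))))
  [11] S(S(S(add(Z, mul(add(Z, SSZ), mul(SZ, SSSZ))))))
  [12] S(S(S(mul(add(Z, SSZ), mul(SZ, SSSZ)))))
  [13] S(S(S(mul(SSZ, mul(SZ, SSSZ)))))
  [14] S(S(S(add(mul(SZ, SSSZ), mul(SZ, mul(SZ, SSSZ))))))
  [15] S(S(S(add(add(SSSZ, mul(Z, SSSZ)), mul(SZ, mul(SZ, SSSZ))))))
  [16] S(S(S(add(S(add(SSZ, mul(Z, SSSZ))), mul(SZ, mul(SZ, SSSZ))))))
  [17] S(S(S(S(add(add(SSZ, mul(Z, SSSZ)), mul(SZ, mul(SZ, SSSZ)))))))
  [18] S(S(S(S(add(S(add(SZ, mul(Z, SSSZ))), mul(SZ, mul(SZ, SSSZ)))))))
  [19] S(S(S(S(S(add(add(SZ, mul(Z, SSSZ)), mul(SZ, mul(SZ, SSSZ))))))))
  [20] S(S(S(S(S(add(S(add(Z, mul(Z, SSSZ))), mul(SZ, mul(SZ, SSSZ))))))))
  [21] S(S(S(S(S(S(add(add(Z, mul(Z, SSSZ)), mul(SZ, mul(SZ, SSSZ)))))))))
  [22] S(S(S(S(S(S(add(mul(Z, SSSZ), mul(SZ, mul(SZ, SSSZ)))))))))
  [23] S(S(S(S(S(S(add(Z, mul(SZ, mul(SZ, SSSZ)))))))))
  [24] S(S(S(S(S(S(mul(SZ, mul(SZ, SSSZ))))))))
  [25] S(S(S(S(S(S(add(mul(SZ, SSSZ), mul(Z, mul(SZ, SSSZ)))))))))
  [26] S(S(S(S(S(S(add(add(SSSZ, mul(Z, SSSZ)), mul(Z, mul(SZ, SSSZ)))))))))
  [27] S(S(S(S(S(S(add(S(add(SSZ, mul(Z, SSSZ))), mul(Z, mul(SZ, SSSZ)))))))))
  [28] S(S(S(S(S(S(S(add(add(SSZ, mul(Z, SSSZ)), mul(Z, mul(SZ, SSSZ))))))))))
  [29] S(S(S(S(S(S(S(add(S(add(SZ, mul(Z, SSSZ))), mul(Z, mul(SZ, SSSZ))))))))))
  [30] S(S(S(S(S(S(S(S(add(add(SZ, mul(Z, SSSZ)), mul(Z, mul(SZ, SSSZ)))))))))))
  [31] S(S(S(S(S(S(S(S(add(S(add(Z, mul(Z, SSSZ))), mul(Z, mul(SZ, SSSZ)))))))))))
  [32] S(S(S(S(S(S(S(S(S(add(add(Z, mul(Z, SSSZ)), mul(Z, mul(SZ, SSSZ))))))))))))
  [33] S(S(S(S(S(S(S(S(S(add(mul(Z, SSSZ), mul(Z, mul(SZ, SSSZ))))))))))))
  [34] S(S(S(S(S(S(S(S(S(add(Z, mul(Z, mul(SZ, SSSZ))))))))))))
  [35] S(S(S(S(S(S(S(S(S(mul(Z, mul(SZ, SSSZ)))))))))))
  [36] S^9(Z)

Answer: YES — reaches normal form S^9(Z) in 36 ≤ 36 steps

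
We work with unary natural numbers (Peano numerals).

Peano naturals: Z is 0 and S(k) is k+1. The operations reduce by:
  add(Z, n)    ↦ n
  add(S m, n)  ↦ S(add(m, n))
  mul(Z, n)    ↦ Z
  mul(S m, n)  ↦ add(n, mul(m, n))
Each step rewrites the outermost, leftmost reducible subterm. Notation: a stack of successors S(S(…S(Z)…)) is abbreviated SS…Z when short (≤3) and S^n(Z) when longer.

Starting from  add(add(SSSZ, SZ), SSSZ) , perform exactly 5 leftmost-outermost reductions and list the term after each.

  start: add(add(SSSZ, SZ), SSSZ)
  →1  add(S(add(SSZ, SZ)), SSSZ)
  →2  S(add(add(SSZ, SZ), SSSZ))
  →3  S(add(S(add(SZ, SZ)), SSSZ))
  →4  S(S(add(add(SZ, SZ), SSSZ)))
  →5  S(S(add(S(add(Z, SZ)), SSSZ)))

Answer: after 5 steps: S(S(add(S(add(Z, SZ)), SSSZ)))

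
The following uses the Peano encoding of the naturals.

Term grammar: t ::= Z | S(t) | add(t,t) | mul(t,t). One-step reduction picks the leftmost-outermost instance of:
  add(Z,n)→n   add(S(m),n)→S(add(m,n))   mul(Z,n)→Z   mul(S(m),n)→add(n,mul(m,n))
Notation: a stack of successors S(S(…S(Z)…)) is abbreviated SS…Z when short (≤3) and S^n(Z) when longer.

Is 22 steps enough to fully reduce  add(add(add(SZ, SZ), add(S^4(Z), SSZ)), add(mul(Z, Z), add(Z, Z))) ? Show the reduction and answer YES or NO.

  start: add(add(add(SZ, SZ), add(S^4(Z), SSZ)), add(mul(Z, Z), add(Z, Z)))
  step 1: add(add(S(add(Z, SZ)), add(S^4(Z), SSZ)), add(mul(Z, Z), add(Z, Z)))
  step 2: add(S(add(add(Z, SZ), add(S^4(Z), SSZ))), add(mul(Z, Z), add(Z, Z)))
  step 3: S(add(add(add(Z, SZ), add(S^4(Z), SSZ)), add(mul(Z, Z), add(Z, Z))))
  step 4: S(add(add(SZ, add(S^4(Z), SSZ)), add(mul(Z, Z), add(Z, Z))))
  step 5: S(add(S(add(Z, add(S^4(Z), SSZ))), add(mul(Z, Z), add(Z, Z))))
  step 6: S(S(add(add(Z, add(S^4(Z), SSZ)), add(mul(Z, Z), add(Z, Z)))))
  step 7: S(S(add(add(S^4(Z), SSZ), add(mul(Z, Z), add(Z, Z)))))
  step 8: S(S(add(S(add(SSSZ, SSZ)), add(mul(Z, Z), add(Z, Z)))))
  step 9: S(S(S(add(add(SSSZ, SSZ), add(mul(Z, Z), add(Z, Z))))))
  step 10: S(S(S(add(S(add(SSZ, SSZ)), add(mul(Z, Z), add(Z, Z))))))
  step 11: S(S(S(S(add(add(SSZ, SSZ), add(mul(Z, Z), add(Z, Z)))))))
  step 12: S(S(S(S(add(S(add(SZ, SSZ)), add(mul(Z, Z), add(Z, Z)))))))
  step 13: S(S(S(S(S(add(add(SZ, SSZ), add(mul(Z, Z), add(Z, Z))))))))
  step 14: S(S(S(S(S(add(S(add(Z, SSZ)), add(mul(Z, Z), add(Z, Z))))))))
  step 15: S(S(S(S(S(S(add(add(Z, SSZ), add(mul(Z, Z), add(Z, Z)))))))))
  step 16: S(S(S(S(S(S(add(SSZ, add(mul(Z, Z), add(Z, Z)))))))))
  step 17: S(S(S(S(S(S(S(add(SZ, add(mul(Z, Z), add(Z, Z))))))))))
  step 18: S(S(S(S(S(S(S(S(add(Z, add(mul(Z, Z), add(Z, Z)))))))))))
  step 19: S(S(S(S(S(S(S(S(add(mul(Z, Z), add(Z, Z))))))))))
  step 20: S(S(S(S(S(S(S(S(add(Z, add(Z, Z))))))))))
  step 21: S(S(S(S(S(S(S(S(add(Z, Z)))))))))
  step 22: S^8(Z)

Answer: YES — reaches normal form S^8(Z) in 22 ≤ 22 steps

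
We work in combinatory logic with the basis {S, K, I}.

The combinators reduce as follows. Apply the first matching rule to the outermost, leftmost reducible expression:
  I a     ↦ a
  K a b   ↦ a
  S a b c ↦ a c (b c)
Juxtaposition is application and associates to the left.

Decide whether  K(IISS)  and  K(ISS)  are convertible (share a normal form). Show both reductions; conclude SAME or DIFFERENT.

Term A:
  start: K(IISS)
  step 1: K(ISS)
  step 2: K(SS)

Term B:
  start: K(ISS)
  step 1: K(SS)

Answer: SAME — A ⇓ K(SS), B ⇓ K(SS)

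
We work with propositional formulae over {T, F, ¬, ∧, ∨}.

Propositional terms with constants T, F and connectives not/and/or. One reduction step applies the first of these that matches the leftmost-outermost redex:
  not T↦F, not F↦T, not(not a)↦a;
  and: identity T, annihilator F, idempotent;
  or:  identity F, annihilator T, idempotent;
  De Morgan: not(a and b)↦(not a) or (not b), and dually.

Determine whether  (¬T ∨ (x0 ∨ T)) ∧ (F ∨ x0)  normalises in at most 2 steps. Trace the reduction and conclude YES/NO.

Answer: NO — after 2 steps the term is (x0 ∨ T) ∧ (F ∨ x0), not yet normal

Derivation:
  start: (¬T ∨ (x0 ∨ T)) ∧ (F ∨ x0)
  step 1: (F ∨ (x0 ∨ T)) ∧ (F ∨ x0)
  step 2: (x0 ∨ T) ∧ (F ∨ x0)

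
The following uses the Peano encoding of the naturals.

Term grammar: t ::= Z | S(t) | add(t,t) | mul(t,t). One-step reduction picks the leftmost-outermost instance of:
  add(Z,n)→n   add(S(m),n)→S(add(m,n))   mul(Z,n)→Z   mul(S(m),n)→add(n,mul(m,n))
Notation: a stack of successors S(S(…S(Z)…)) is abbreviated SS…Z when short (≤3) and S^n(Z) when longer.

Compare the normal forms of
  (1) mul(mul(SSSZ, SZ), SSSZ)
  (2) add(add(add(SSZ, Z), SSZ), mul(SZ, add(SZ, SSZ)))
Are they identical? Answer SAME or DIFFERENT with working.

Term A:
  start: mul(mul(SSSZ, SZ), SSSZ)
  step 1: mul(add(SZ, mul(SSZ, SZ)), SSSZ)
  step 2: mul(S(add(Z, mul(SSZ, SZ))), SSSZ)
  step 3: add(SSSZ, mul(add(Z, mul(SSZ, SZ)), SSSZ))
  step 4: S(add(SSZ, mul(add(Z, mul(SSZ, SZ)), SSSZ)))
  step 5: S(S(add(SZ, mul(add(Z, mul(SSZ, SZ)), SSSZ))))
  step 6: S(S(S(add(Z, mul(add(Z, mul(SSZ, SZ)), SSSZ)))))
  step 7: S(S(S(mul(add(Z, mul(SSZ, SZ)), SSSZ))))
  step 8: S(S(S(mul(mul(SSZ, SZ), SSSZ))))
  step 9: S(S(S(mul(add(SZ, mul(SZ, SZ)), SSSZ))))
  step 10: S(S(S(mul(S(add(Z, mul(SZ, SZ))), SSSZ))))
  step 11: S(S(S(add(SSSZ, mul(add(Z, mul(SZ, SZ)), SSSZ)))))
  step 12: S(S(S(S(add(SSZ, mul(add(Z, mul(SZ, SZ)), SSSZ))))))
  step 13: S(S(S(S(S(add(SZ, mul(add(Z, mul(SZ, SZ)), SSSZ)))))))
  step 14: S(S(S(S(S(S(add(Z, mul(add(Z, mul(SZ, SZ)), SSSZ))))))))
  step 15: S(S(S(S(S(S(mul(add(Z, mul(SZ, SZ)), SSSZ)))))))
  step 16: S(S(S(S(S(S(mul(mul(SZ, SZ), SSSZ)))))))
  step 17: S(S(S(S(S(S(mul(add(SZ, mul(Z, SZ)), SSSZ)))))))
  step 18: S(S(S(S(S(S(mul(S(add(Z, mul(Z, SZ))), SSSZ)))))))
  step 19: S(S(S(S(S(S(add(SSSZ, mul(add(Z, mul(Z, SZ)), SSSZ))))))))
  step 20: S(S(S(S(S(S(S(add(SSZ, mul(add(Z, mul(Z, SZ)), SSSZ)))))))))
  step 21: S(S(S(S(S(S(S(S(add(SZ, mul(add(Z, mul(Z, SZ)), SSSZ))))))))))
  step 22: S(S(S(S(S(S(S(S(S(add(Z, mul(add(Z, mul(Z, SZ)), SSSZ)))))))))))
  step 23: S(S(S(S(S(S(S(S(S(mul(add(Z, mul(Z, SZ)), SSSZ))))))))))
  step 24: S(S(S(S(S(S(S(S(S(mul(mul(Z, SZ), SSSZ))))))))))
  step 25: S(S(S(S(S(S(S(S(S(mul(Z, SSSZ))))))))))
  step 26: S^9(Z)

Term B:
  start: add(add(add(SSZ, Z), SSZ), mul(SZ, add(SZ, SSZ)))
  step 1: add(add(S(add(SZ, Z)), SSZ), mul(SZ, add(SZ, SSZ)))
  step 2: add(S(add(add(SZ, Z), SSZ)), mul(SZ, add(SZ, SSZ)))
  step 3: S(add(add(add(SZ, Z), SSZ), mul(SZ, add(SZ, SSZ))))
  step 4: S(add(add(S(add(Z, Z)), SSZ), mul(SZ, add(SZ, SSZ))))
  step 5: S(add(S(add(add(Z, Z), SSZ)), mul(SZ, add(SZ, SSZ))))
  step 6: S(S(add(add(add(Z, Z), SSZ), mul(SZ, add(SZ, SSZ)))))
  step 7: S(S(add(add(Z, SSZ), mul(SZ, add(SZ, SSZ)))))
  step 8: S(S(add(SSZ, mul(SZ, add(SZ, SSZ)))))
  step 9: S(S(S(add(SZ, mul(SZ, add(SZ, SSZ))))))
  step 10: S(S(S(S(add(Z, mul(SZ, add(SZ, SSZ)))))))
  step 11: S(S(S(S(mul(SZ, add(SZ, SSZ))))))
  step 12: S(S(S(S(add(add(SZ, SSZ), mul(Z, add(SZ, SSZ)))))))
  step 13: S(S(S(S(add(S(add(Z, SSZ)), mul(Z, add(SZ, SSZ)))))))
  step 14: S(S(S(S(S(add(add(Z, SSZ), mul(Z, add(SZ, SSZ))))))))
  step 15: S(S(S(S(S(add(SSZ, mul(Z, add(SZ, SSZ))))))))
  step 16: S(S(S(S(S(S(add(SZ, mul(Z, add(SZ, SSZ)))))))))
  step 17: S(S(S(S(S(S(S(add(Z, mul(Z, add(SZ, SSZ))))))))))
  step 18: S(S(S(S(S(S(S(mul(Z, add(SZ, SSZ)))))))))
  step 19: S^7(Z)

Answer: DIFFERENT — A ⇓ S^9(Z), B ⇓ S^7(Z)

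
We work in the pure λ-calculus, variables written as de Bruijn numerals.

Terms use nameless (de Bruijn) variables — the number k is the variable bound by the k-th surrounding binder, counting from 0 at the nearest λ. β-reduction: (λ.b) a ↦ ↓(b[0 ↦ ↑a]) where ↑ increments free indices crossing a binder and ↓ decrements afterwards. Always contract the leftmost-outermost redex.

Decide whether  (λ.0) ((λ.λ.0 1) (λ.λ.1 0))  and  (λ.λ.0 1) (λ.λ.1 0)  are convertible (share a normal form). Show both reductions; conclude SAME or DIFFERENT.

Answer: SAME — A ⇓ λ.0 (λ.λ.1 0), B ⇓ λ.0 (λ.λ.1 0)

Derivation:
Term A:
  start: (λ.0) ((λ.λ.0 1) (λ.λ.1 0))
  [1] (λ.λ.0 1) (λ.λ.1 0)
  [2] λ.0 (λ.λ.1 0)

Term B:
  start: (λ.λ.0 1) (λ.λ.1 0)
  [1] λ.0 (λ.λ.1 0)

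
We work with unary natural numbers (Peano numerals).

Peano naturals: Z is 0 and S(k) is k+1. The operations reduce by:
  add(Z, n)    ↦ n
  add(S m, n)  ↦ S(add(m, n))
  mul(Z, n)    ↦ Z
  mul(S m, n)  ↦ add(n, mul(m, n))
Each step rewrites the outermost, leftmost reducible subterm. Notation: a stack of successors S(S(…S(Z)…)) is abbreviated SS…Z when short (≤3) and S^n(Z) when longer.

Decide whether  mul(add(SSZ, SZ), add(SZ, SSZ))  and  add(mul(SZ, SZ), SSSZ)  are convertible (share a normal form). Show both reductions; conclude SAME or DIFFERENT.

Term A:
  start: mul(add(SSZ, SZ), add(SZ, SSZ))
  step 1: mul(S(add(SZ, SZ)), add(SZ, SSZ))
  step 2: add(add(SZ, SSZ), mul(add(SZ, SZ), add(SZ, SSZ)))
  step 3: add(S(add(Z, SSZ)), mul(add(SZ, SZ), add(SZ, SSZ)))
  step 4: S(add(add(Z, SSZ), mul(add(SZ, SZ), add(SZ, SSZ))))
  step 5: S(add(SSZ, mul(add(SZ, SZ), add(SZ, SSZ))))
  step 6: S(S(add(SZ, mul(add(SZ, SZ), add(SZ, SSZ)))))
  step 7: S(S(S(add(Z, mul(add(SZ, SZ), add(SZ, SSZ))))))
  step 8: S(S(S(mul(add(SZ, SZ), add(SZ, SSZ)))))
  step 9: S(S(S(mul(S(add(Z, SZ)), add(SZ, SSZ)))))
  step 10: S(S(S(add(add(SZ, SSZ), mul(add(Z, SZ), add(SZ, SSZ))))))
  step 11: S(S(S(add(S(add(Z, SSZ)), mul(add(Z, SZ), add(SZ, SSZ))))))
  step 12: S(S(S(S(add(add(Z, SSZ), mul(add(Z, SZ), add(SZ, SSZ)))))))
  step 13: S(S(S(S(add(SSZ, mul(add(Z, SZ), add(SZ, SSZ)))))))
  step 14: S(S(S(S(S(add(SZ, mul(add(Z, SZ), add(SZ, SSZ))))))))
  step 15: S(S(S(S(S(S(add(Z, mul(add(Z, SZ), add(SZ, SSZ)))))))))
  step 16: S(S(S(S(S(S(mul(add(Z, SZ), add(SZ, SSZ))))))))
  step 17: S(S(S(S(S(S(mul(SZ, add(SZ, SSZ))))))))
  step 18: S(S(S(S(S(S(add(add(SZ, SSZ), mul(Z, add(SZ, SSZ)))))))))
  step 19: S(S(S(S(S(S(add(S(add(Z, SSZ)), mul(Z, add(SZ, SSZ)))))))))
  step 20: S(S(S(S(S(S(S(add(add(Z, SSZ), mul(Z, add(SZ, SSZ))))))))))
  step 21: S(S(S(S(S(S(S(add(SSZ, mul(Z, add(SZ, SSZ))))))))))
  step 22: S(S(S(S(S(S(S(S(add(SZ, mul(Z, add(SZ, SSZ)))))))))))
  step 23: S(S(S(S(S(S(S(S(S(add(Z, mul(Z, add(SZ, SSZ))))))))))))
  step 24: S(S(S(S(S(S(S(S(S(mul(Z, add(SZ, SSZ)))))))))))
  step 25: S^9(Z)

Term B:
  start: add(mul(SZ, SZ), SSSZ)
  step 1: add(add(SZ, mul(Z, SZ)), SSSZ)
  step 2: add(S(add(Z, mul(Z, SZ))), SSSZ)
  step 3: S(add(add(Z, mul(Z, SZ)), SSSZ))
  step 4: S(add(mul(Z, SZ), SSSZ))
  step 5: S(add(Z, SSSZ))
  step 6: S^4(Z)

Answer: DIFFERENT — A ⇓ S^9(Z), B ⇓ S^4(Z)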